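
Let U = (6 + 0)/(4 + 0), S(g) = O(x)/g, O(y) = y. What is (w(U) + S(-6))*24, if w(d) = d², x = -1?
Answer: 58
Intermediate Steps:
S(g) = -1/g
U = 3/2 (U = 6/4 = 6*(¼) = 3/2 ≈ 1.5000)
(w(U) + S(-6))*24 = ((3/2)² - 1/(-6))*24 = (9/4 - 1*(-⅙))*24 = (9/4 + ⅙)*24 = (29/12)*24 = 58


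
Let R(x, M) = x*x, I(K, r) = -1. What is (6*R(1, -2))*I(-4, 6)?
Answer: -6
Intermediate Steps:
R(x, M) = x²
(6*R(1, -2))*I(-4, 6) = (6*1²)*(-1) = (6*1)*(-1) = 6*(-1) = -6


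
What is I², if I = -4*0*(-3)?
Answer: 0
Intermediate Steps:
I = 0 (I = 0*(-3) = 0)
I² = 0² = 0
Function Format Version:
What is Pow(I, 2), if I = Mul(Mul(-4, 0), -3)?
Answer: 0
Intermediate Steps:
I = 0 (I = Mul(0, -3) = 0)
Pow(I, 2) = Pow(0, 2) = 0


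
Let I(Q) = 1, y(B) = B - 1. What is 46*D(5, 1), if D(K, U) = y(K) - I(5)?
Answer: 138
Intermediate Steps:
y(B) = -1 + B
D(K, U) = -2 + K (D(K, U) = (-1 + K) - 1*1 = (-1 + K) - 1 = -2 + K)
46*D(5, 1) = 46*(-2 + 5) = 46*3 = 138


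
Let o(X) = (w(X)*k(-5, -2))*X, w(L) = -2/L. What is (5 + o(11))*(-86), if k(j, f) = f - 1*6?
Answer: -1806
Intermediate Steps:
k(j, f) = -6 + f (k(j, f) = f - 6 = -6 + f)
o(X) = 16 (o(X) = ((-2/X)*(-6 - 2))*X = (-2/X*(-8))*X = (16/X)*X = 16)
(5 + o(11))*(-86) = (5 + 16)*(-86) = 21*(-86) = -1806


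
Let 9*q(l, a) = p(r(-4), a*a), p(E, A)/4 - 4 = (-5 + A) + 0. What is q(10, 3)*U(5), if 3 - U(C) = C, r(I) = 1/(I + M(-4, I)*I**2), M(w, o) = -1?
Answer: -64/9 ≈ -7.1111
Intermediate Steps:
r(I) = 1/(I - I**2)
p(E, A) = -4 + 4*A (p(E, A) = 16 + 4*((-5 + A) + 0) = 16 + 4*(-5 + A) = 16 + (-20 + 4*A) = -4 + 4*A)
q(l, a) = -4/9 + 4*a**2/9 (q(l, a) = (-4 + 4*(a*a))/9 = (-4 + 4*a**2)/9 = -4/9 + 4*a**2/9)
U(C) = 3 - C
q(10, 3)*U(5) = (-4/9 + (4/9)*3**2)*(3 - 1*5) = (-4/9 + (4/9)*9)*(3 - 5) = (-4/9 + 4)*(-2) = (32/9)*(-2) = -64/9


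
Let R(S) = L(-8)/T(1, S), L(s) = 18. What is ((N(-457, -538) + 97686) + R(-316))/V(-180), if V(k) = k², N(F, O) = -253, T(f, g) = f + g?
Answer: 3410153/1134000 ≈ 3.0072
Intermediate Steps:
R(S) = 18/(1 + S)
((N(-457, -538) + 97686) + R(-316))/V(-180) = ((-253 + 97686) + 18/(1 - 316))/((-180)²) = (97433 + 18/(-315))/32400 = (97433 + 18*(-1/315))*(1/32400) = (97433 - 2/35)*(1/32400) = (3410153/35)*(1/32400) = 3410153/1134000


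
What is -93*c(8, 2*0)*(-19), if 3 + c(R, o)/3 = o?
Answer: -15903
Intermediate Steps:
c(R, o) = -9 + 3*o
-93*c(8, 2*0)*(-19) = -93*(-9 + 3*(2*0))*(-19) = -93*(-9 + 3*0)*(-19) = -93*(-9 + 0)*(-19) = -93*(-9)*(-19) = 837*(-19) = -15903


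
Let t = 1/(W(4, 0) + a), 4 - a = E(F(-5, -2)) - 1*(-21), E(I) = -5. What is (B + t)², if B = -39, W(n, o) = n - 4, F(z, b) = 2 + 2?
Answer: 219961/144 ≈ 1527.5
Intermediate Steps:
F(z, b) = 4
W(n, o) = -4 + n
a = -12 (a = 4 - (-5 - 1*(-21)) = 4 - (-5 + 21) = 4 - 1*16 = 4 - 16 = -12)
t = -1/12 (t = 1/((-4 + 4) - 12) = 1/(0 - 12) = 1/(-12) = -1/12 ≈ -0.083333)
(B + t)² = (-39 - 1/12)² = (-469/12)² = 219961/144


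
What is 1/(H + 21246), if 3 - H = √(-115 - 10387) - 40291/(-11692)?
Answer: 2904328074764/61705494508180017 + 136702864*I*√10502/61705494508180017 ≈ 4.7068e-5 + 2.2703e-7*I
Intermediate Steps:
H = -5215/11692 - I*√10502 (H = 3 - (√(-115 - 10387) - 40291/(-11692)) = 3 - (√(-10502) - 40291*(-1)/11692) = 3 - (I*√10502 - 1*(-40291/11692)) = 3 - (I*√10502 + 40291/11692) = 3 - (40291/11692 + I*√10502) = 3 + (-40291/11692 - I*√10502) = -5215/11692 - I*√10502 ≈ -0.44603 - 102.48*I)
1/(H + 21246) = 1/((-5215/11692 - I*√10502) + 21246) = 1/(248403017/11692 - I*√10502)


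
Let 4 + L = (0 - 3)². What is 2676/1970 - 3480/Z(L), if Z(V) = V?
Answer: -684222/985 ≈ -694.64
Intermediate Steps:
L = 5 (L = -4 + (0 - 3)² = -4 + (-3)² = -4 + 9 = 5)
2676/1970 - 3480/Z(L) = 2676/1970 - 3480/5 = 2676*(1/1970) - 3480*⅕ = 1338/985 - 696 = -684222/985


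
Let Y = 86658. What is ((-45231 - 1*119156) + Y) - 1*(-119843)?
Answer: 42114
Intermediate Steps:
((-45231 - 1*119156) + Y) - 1*(-119843) = ((-45231 - 1*119156) + 86658) - 1*(-119843) = ((-45231 - 119156) + 86658) + 119843 = (-164387 + 86658) + 119843 = -77729 + 119843 = 42114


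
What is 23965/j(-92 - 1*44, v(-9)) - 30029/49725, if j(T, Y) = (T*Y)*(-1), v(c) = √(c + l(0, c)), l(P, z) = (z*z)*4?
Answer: -30029/49725 + 4793*√35/2856 ≈ 9.3246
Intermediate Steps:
l(P, z) = 4*z² (l(P, z) = z²*4 = 4*z²)
v(c) = √(c + 4*c²)
j(T, Y) = -T*Y
23965/j(-92 - 1*44, v(-9)) - 30029/49725 = 23965/((-(-92 - 1*44)*√(-9*(1 + 4*(-9))))) - 30029/49725 = 23965/((-(-92 - 44)*√(-9*(1 - 36)))) - 30029*1/49725 = 23965/((-1*(-136)*√(-9*(-35)))) - 30029/49725 = 23965/((-1*(-136)*√315)) - 30029/49725 = 23965/((-1*(-136)*3*√35)) - 30029/49725 = 23965/((408*√35)) - 30029/49725 = 23965*(√35/14280) - 30029/49725 = 4793*√35/2856 - 30029/49725 = -30029/49725 + 4793*√35/2856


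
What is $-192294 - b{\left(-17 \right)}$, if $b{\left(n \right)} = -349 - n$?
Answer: $-191962$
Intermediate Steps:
$-192294 - b{\left(-17 \right)} = -192294 - \left(-349 - -17\right) = -192294 - \left(-349 + 17\right) = -192294 - -332 = -192294 + 332 = -191962$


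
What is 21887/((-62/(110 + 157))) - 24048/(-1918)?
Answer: -5603486523/59458 ≈ -94243.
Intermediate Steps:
21887/((-62/(110 + 157))) - 24048/(-1918) = 21887/((-62/267)) - 24048*(-1/1918) = 21887/((-62*1/267)) + 12024/959 = 21887/(-62/267) + 12024/959 = 21887*(-267/62) + 12024/959 = -5843829/62 + 12024/959 = -5603486523/59458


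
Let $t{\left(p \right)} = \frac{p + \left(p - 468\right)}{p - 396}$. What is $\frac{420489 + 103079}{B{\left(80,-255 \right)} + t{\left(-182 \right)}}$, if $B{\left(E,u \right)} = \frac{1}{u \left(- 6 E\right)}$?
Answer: $\frac{1089440294400}{2995217} \approx 3.6373 \cdot 10^{5}$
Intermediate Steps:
$B{\left(E,u \right)} = - \frac{1}{6 E u}$ ($B{\left(E,u \right)} = \frac{1}{\left(-6\right) E u} = - \frac{1}{6 E u}$)
$t{\left(p \right)} = \frac{-468 + 2 p}{-396 + p}$ ($t{\left(p \right)} = \frac{p + \left(-468 + p\right)}{-396 + p} = \frac{-468 + 2 p}{-396 + p}$)
$\frac{420489 + 103079}{B{\left(80,-255 \right)} + t{\left(-182 \right)}} = \frac{420489 + 103079}{- \frac{1}{6 \cdot 80 \left(-255\right)} + \frac{2 \left(-234 - 182\right)}{-396 - 182}} = \frac{523568}{\left(- \frac{1}{6}\right) \frac{1}{80} \left(- \frac{1}{255}\right) + 2 \frac{1}{-578} \left(-416\right)} = \frac{523568}{\frac{1}{122400} + 2 \left(- \frac{1}{578}\right) \left(-416\right)} = \frac{523568}{\frac{1}{122400} + \frac{416}{289}} = \frac{523568}{\frac{2995217}{2080800}} = 523568 \cdot \frac{2080800}{2995217} = \frac{1089440294400}{2995217}$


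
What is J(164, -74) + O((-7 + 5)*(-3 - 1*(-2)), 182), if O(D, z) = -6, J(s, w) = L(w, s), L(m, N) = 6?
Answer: 0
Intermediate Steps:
J(s, w) = 6
J(164, -74) + O((-7 + 5)*(-3 - 1*(-2)), 182) = 6 - 6 = 0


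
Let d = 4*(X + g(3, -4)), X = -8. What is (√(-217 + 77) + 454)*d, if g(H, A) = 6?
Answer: -3632 - 16*I*√35 ≈ -3632.0 - 94.657*I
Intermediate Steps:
d = -8 (d = 4*(-8 + 6) = 4*(-2) = -8)
(√(-217 + 77) + 454)*d = (√(-217 + 77) + 454)*(-8) = (√(-140) + 454)*(-8) = (2*I*√35 + 454)*(-8) = (454 + 2*I*√35)*(-8) = -3632 - 16*I*√35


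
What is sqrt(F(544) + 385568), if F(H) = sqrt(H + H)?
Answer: 2*sqrt(96392 + 2*sqrt(17)) ≈ 620.97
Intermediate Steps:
F(H) = sqrt(2)*sqrt(H) (F(H) = sqrt(2*H) = sqrt(2)*sqrt(H))
sqrt(F(544) + 385568) = sqrt(sqrt(2)*sqrt(544) + 385568) = sqrt(sqrt(2)*(4*sqrt(34)) + 385568) = sqrt(8*sqrt(17) + 385568) = sqrt(385568 + 8*sqrt(17))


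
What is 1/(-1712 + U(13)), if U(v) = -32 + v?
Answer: -1/1731 ≈ -0.00057770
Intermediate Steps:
1/(-1712 + U(13)) = 1/(-1712 + (-32 + 13)) = 1/(-1712 - 19) = 1/(-1731) = -1/1731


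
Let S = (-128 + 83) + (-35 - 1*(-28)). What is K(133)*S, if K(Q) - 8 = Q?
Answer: -7332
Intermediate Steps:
K(Q) = 8 + Q
S = -52 (S = -45 + (-35 + 28) = -45 - 7 = -52)
K(133)*S = (8 + 133)*(-52) = 141*(-52) = -7332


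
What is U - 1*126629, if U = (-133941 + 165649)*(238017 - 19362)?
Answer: 6932986111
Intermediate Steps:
U = 6933112740 (U = 31708*218655 = 6933112740)
U - 1*126629 = 6933112740 - 1*126629 = 6933112740 - 126629 = 6932986111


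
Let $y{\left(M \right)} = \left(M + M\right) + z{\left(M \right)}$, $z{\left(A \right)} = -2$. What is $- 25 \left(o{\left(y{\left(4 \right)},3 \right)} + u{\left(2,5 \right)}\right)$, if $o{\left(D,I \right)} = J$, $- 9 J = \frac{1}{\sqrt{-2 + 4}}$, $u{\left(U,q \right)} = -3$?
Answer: $75 + \frac{25 \sqrt{2}}{18} \approx 76.964$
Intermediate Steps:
$y{\left(M \right)} = -2 + 2 M$ ($y{\left(M \right)} = \left(M + M\right) - 2 = 2 M - 2 = -2 + 2 M$)
$J = - \frac{\sqrt{2}}{18}$ ($J = - \frac{1}{9 \sqrt{-2 + 4}} = - \frac{1}{9 \sqrt{2}} = - \frac{\frac{1}{2} \sqrt{2}}{9} = - \frac{\sqrt{2}}{18} \approx -0.078567$)
$o{\left(D,I \right)} = - \frac{\sqrt{2}}{18}$
$- 25 \left(o{\left(y{\left(4 \right)},3 \right)} + u{\left(2,5 \right)}\right) = - 25 \left(- \frac{\sqrt{2}}{18} - 3\right) = - 25 \left(-3 - \frac{\sqrt{2}}{18}\right) = 75 + \frac{25 \sqrt{2}}{18}$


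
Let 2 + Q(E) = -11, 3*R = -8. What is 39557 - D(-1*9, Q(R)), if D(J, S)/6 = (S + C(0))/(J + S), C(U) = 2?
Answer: 39554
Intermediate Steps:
R = -8/3 (R = (⅓)*(-8) = -8/3 ≈ -2.6667)
Q(E) = -13 (Q(E) = -2 - 11 = -13)
D(J, S) = 6*(2 + S)/(J + S) (D(J, S) = 6*((S + 2)/(J + S)) = 6*((2 + S)/(J + S)) = 6*(2 + S)/(J + S))
39557 - D(-1*9, Q(R)) = 39557 - 6*(2 - 13)/(-1*9 - 13) = 39557 - 6*(-11)/(-9 - 13) = 39557 - 6*(-11)/(-22) = 39557 - 6*(-1)*(-11)/22 = 39557 - 1*3 = 39557 - 3 = 39554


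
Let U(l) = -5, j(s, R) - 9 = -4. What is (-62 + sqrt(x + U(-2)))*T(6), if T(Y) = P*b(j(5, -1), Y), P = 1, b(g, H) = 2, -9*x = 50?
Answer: -124 + 2*I*sqrt(95)/3 ≈ -124.0 + 6.4979*I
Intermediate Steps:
x = -50/9 (x = -1/9*50 = -50/9 ≈ -5.5556)
j(s, R) = 5 (j(s, R) = 9 - 4 = 5)
T(Y) = 2 (T(Y) = 1*2 = 2)
(-62 + sqrt(x + U(-2)))*T(6) = (-62 + sqrt(-50/9 - 5))*2 = (-62 + sqrt(-95/9))*2 = (-62 + I*sqrt(95)/3)*2 = -124 + 2*I*sqrt(95)/3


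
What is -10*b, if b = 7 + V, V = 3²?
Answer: -160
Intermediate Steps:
V = 9
b = 16 (b = 7 + 9 = 16)
-10*b = -10*16 = -160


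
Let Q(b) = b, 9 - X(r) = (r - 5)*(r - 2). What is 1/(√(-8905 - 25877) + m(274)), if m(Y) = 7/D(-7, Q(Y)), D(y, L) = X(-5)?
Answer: -427/129423871 - 3721*I*√34782/129423871 ≈ -3.2992e-6 - 0.0053619*I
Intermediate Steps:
X(r) = 9 - (-5 + r)*(-2 + r) (X(r) = 9 - (r - 5)*(r - 2) = 9 - (-5 + r)*(-2 + r))
D(y, L) = -61 (D(y, L) = -1 - 1*(-5)² + 7*(-5) = -1 - 1*25 - 35 = -1 - 25 - 35 = -61)
m(Y) = -7/61 (m(Y) = 7/(-61) = 7*(-1/61) = -7/61)
1/(√(-8905 - 25877) + m(274)) = 1/(√(-8905 - 25877) - 7/61) = 1/(√(-34782) - 7/61) = 1/(I*√34782 - 7/61) = 1/(-7/61 + I*√34782)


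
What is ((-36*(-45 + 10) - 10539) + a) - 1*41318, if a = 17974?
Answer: -32623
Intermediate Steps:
((-36*(-45 + 10) - 10539) + a) - 1*41318 = ((-36*(-45 + 10) - 10539) + 17974) - 1*41318 = ((-36*(-35) - 10539) + 17974) - 41318 = ((1260 - 10539) + 17974) - 41318 = (-9279 + 17974) - 41318 = 8695 - 41318 = -32623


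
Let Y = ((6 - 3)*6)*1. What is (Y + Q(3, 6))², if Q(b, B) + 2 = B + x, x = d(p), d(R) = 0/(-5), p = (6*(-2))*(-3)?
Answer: 484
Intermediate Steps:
p = 36 (p = -12*(-3) = 36)
d(R) = 0 (d(R) = 0*(-⅕) = 0)
x = 0
Q(b, B) = -2 + B (Q(b, B) = -2 + (B + 0) = -2 + B)
Y = 18 (Y = (3*6)*1 = 18*1 = 18)
(Y + Q(3, 6))² = (18 + (-2 + 6))² = (18 + 4)² = 22² = 484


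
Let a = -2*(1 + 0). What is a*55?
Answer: -110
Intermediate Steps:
a = -2 (a = -2*1 = -2)
a*55 = -2*55 = -110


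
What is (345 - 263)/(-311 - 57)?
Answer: -41/184 ≈ -0.22283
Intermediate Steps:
(345 - 263)/(-311 - 57) = 82/(-368) = 82*(-1/368) = -41/184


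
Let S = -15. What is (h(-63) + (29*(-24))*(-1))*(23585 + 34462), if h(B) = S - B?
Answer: 43186968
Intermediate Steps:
h(B) = -15 - B
(h(-63) + (29*(-24))*(-1))*(23585 + 34462) = ((-15 - 1*(-63)) + (29*(-24))*(-1))*(23585 + 34462) = ((-15 + 63) - 696*(-1))*58047 = (48 + 696)*58047 = 744*58047 = 43186968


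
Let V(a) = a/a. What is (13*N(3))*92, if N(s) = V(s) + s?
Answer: 4784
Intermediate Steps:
V(a) = 1
N(s) = 1 + s
(13*N(3))*92 = (13*(1 + 3))*92 = (13*4)*92 = 52*92 = 4784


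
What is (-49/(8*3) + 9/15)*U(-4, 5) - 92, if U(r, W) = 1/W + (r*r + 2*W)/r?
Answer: -33167/400 ≈ -82.917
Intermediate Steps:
U(r, W) = 1/W + (r² + 2*W)/r
(-49/(8*3) + 9/15)*U(-4, 5) - 92 = (-49/(8*3) + 9/15)*(-4 + 1/5 + 2*5/(-4)) - 92 = (-49/24 + 9*(1/15))*(-4 + ⅕ + 2*5*(-¼)) - 92 = (-49*1/24 + ⅗)*(-4 + ⅕ - 5/2) - 92 = (-49/24 + ⅗)*(-63/10) - 92 = -173/120*(-63/10) - 92 = 3633/400 - 92 = -33167/400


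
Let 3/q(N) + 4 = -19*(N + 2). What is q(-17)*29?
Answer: 87/281 ≈ 0.30961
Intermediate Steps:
q(N) = 3/(-42 - 19*N) (q(N) = 3/(-4 - 19*(N + 2)) = 3/(-4 - 19*(2 + N)) = 3/(-4 + (-38 - 19*N)) = 3/(-42 - 19*N))
q(-17)*29 = -3/(42 + 19*(-17))*29 = -3/(42 - 323)*29 = -3/(-281)*29 = -3*(-1/281)*29 = (3/281)*29 = 87/281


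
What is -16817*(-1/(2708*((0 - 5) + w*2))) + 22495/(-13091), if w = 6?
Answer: -206263873/248152996 ≈ -0.83120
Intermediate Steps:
-16817*(-1/(2708*((0 - 5) + w*2))) + 22495/(-13091) = -16817*(-1/(2708*((0 - 5) + 6*2))) + 22495/(-13091) = -16817*(-1/(2708*(-5 + 12))) + 22495*(-1/13091) = -16817/((-2708*7)) - 22495/13091 = -16817/(-18956) - 22495/13091 = -16817*(-1/18956) - 22495/13091 = 16817/18956 - 22495/13091 = -206263873/248152996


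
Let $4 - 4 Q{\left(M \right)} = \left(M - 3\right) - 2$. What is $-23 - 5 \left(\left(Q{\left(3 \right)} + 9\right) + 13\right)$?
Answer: $- \frac{281}{2} \approx -140.5$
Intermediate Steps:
$Q{\left(M \right)} = \frac{9}{4} - \frac{M}{4}$ ($Q{\left(M \right)} = 1 - \frac{\left(M - 3\right) - 2}{4} = 1 - \frac{\left(-3 + M\right) - 2}{4} = 1 - \frac{-5 + M}{4} = 1 - \left(- \frac{5}{4} + \frac{M}{4}\right) = \frac{9}{4} - \frac{M}{4}$)
$-23 - 5 \left(\left(Q{\left(3 \right)} + 9\right) + 13\right) = -23 - 5 \left(\left(\left(\frac{9}{4} - \frac{3}{4}\right) + 9\right) + 13\right) = -23 - 5 \left(\left(\frac{3}{2} + 9\right) + 13\right) = -23 - 5 \left(\frac{21}{2} + 13\right) = -23 - \frac{235}{2} = - \frac{281}{2}$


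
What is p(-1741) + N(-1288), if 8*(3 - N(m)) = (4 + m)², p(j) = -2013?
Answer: -208092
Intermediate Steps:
N(m) = 3 - (4 + m)²/8
p(-1741) + N(-1288) = -2013 + (3 - (4 - 1288)²/8) = -2013 + (3 - ⅛*(-1284)²) = -2013 + (3 - ⅛*1648656) = -2013 + (3 - 206082) = -2013 - 206079 = -208092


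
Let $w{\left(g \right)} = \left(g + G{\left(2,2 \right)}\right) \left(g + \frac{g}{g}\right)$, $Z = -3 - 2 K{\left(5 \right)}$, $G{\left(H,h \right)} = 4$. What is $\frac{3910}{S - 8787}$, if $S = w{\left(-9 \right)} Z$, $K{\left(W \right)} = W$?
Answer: $- \frac{3910}{9307} \approx -0.42011$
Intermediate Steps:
$Z = -13$ ($Z = -3 - 10 = -13$)
$w{\left(g \right)} = \left(1 + g\right) \left(4 + g\right)$ ($w{\left(g \right)} = \left(g + 4\right) \left(g + \frac{g}{g}\right) = \left(4 + g\right) \left(g + 1\right) = \left(4 + g\right) \left(1 + g\right) = \left(1 + g\right) \left(4 + g\right)$)
$S = -520$ ($S = \left(4 + \left(-9\right)^{2} + 5 \left(-9\right)\right) \left(-13\right) = \left(4 + 81 - 45\right) \left(-13\right) = 40 \left(-13\right) = -520$)
$\frac{3910}{S - 8787} = \frac{3910}{-520 - 8787} = \frac{3910}{-9307} = 3910 \left(- \frac{1}{9307}\right) = - \frac{3910}{9307}$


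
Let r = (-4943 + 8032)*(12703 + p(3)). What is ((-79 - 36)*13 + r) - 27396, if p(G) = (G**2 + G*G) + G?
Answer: 39275545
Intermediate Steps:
p(G) = G + 2*G**2 (p(G) = (G**2 + G**2) + G = 2*G**2 + G = G + 2*G**2)
r = 39304436 (r = (-4943 + 8032)*(12703 + 3*(1 + 2*3)) = 3089*(12703 + 3*(1 + 6)) = 3089*(12703 + 3*7) = 3089*(12703 + 21) = 3089*12724 = 39304436)
((-79 - 36)*13 + r) - 27396 = ((-79 - 36)*13 + 39304436) - 27396 = (-115*13 + 39304436) - 27396 = (-1495 + 39304436) - 27396 = 39302941 - 27396 = 39275545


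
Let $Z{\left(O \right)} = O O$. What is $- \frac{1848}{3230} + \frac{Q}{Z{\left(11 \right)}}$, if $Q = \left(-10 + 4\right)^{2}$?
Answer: $- \frac{53664}{195415} \approx -0.27462$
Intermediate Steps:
$Q = 36$ ($Q = \left(-6\right)^{2} = 36$)
$Z{\left(O \right)} = O^{2}$
$- \frac{1848}{3230} + \frac{Q}{Z{\left(11 \right)}} = - \frac{1848}{3230} + \frac{36}{11^{2}} = \left(-1848\right) \frac{1}{3230} + \frac{36}{121} = - \frac{924}{1615} + 36 \cdot \frac{1}{121} = - \frac{924}{1615} + \frac{36}{121} = - \frac{53664}{195415}$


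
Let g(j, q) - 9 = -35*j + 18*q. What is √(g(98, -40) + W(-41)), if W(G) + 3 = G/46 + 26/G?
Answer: I*√14745617446/1886 ≈ 64.386*I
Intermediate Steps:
g(j, q) = 9 - 35*j + 18*q (g(j, q) = 9 + (-35*j + 18*q) = 9 - 35*j + 18*q)
W(G) = -3 + 26/G + G/46 (W(G) = -3 + (G/46 + 26/G) = -3 + (26/G + G/46) = -3 + 26/G + G/46)
√(g(98, -40) + W(-41)) = √((9 - 35*98 + 18*(-40)) + (-3 + 26/(-41) + (1/46)*(-41))) = √((9 - 3430 - 720) + (-3 + 26*(-1/41) - 41/46)) = √(-4141 + (-3 - 26/41 - 41/46)) = √(-4141 - 8535/1886) = √(-7818461/1886) = I*√14745617446/1886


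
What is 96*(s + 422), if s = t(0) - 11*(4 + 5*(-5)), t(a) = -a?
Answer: 62688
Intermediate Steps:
s = 231 (s = -1*0 - 11*(4 + 5*(-5)) = 0 - 11*(4 - 25) = 0 - 11*(-21) = 0 + 231 = 231)
96*(s + 422) = 96*(231 + 422) = 96*653 = 62688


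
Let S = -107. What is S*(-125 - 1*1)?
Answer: 13482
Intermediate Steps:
S*(-125 - 1*1) = -107*(-125 - 1*1) = -107*(-125 - 1) = -107*(-126) = 13482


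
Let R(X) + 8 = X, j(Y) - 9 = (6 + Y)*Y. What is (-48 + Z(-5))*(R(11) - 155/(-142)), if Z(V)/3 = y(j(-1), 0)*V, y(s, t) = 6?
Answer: -40089/71 ≈ -564.63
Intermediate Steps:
j(Y) = 9 + Y*(6 + Y) (j(Y) = 9 + (6 + Y)*Y = 9 + Y*(6 + Y))
R(X) = -8 + X
Z(V) = 18*V (Z(V) = 3*(6*V) = 18*V)
(-48 + Z(-5))*(R(11) - 155/(-142)) = (-48 + 18*(-5))*((-8 + 11) - 155/(-142)) = (-48 - 90)*(3 - 155*(-1/142)) = -138*(3 + 155/142) = -138*581/142 = -40089/71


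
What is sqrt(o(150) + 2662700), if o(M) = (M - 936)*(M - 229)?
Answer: sqrt(2724794) ≈ 1650.7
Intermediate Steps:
o(M) = (-936 + M)*(-229 + M)
sqrt(o(150) + 2662700) = sqrt((214344 + 150**2 - 1165*150) + 2662700) = sqrt((214344 + 22500 - 174750) + 2662700) = sqrt(62094 + 2662700) = sqrt(2724794)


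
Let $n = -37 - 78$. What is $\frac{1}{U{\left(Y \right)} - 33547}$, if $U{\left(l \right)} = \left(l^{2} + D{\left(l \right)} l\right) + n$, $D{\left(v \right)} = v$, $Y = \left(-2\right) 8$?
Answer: $- \frac{1}{33150} \approx -3.0166 \cdot 10^{-5}$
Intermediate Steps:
$Y = -16$
$n = -115$ ($n = -37 - 78 = -115$)
$U{\left(l \right)} = -115 + 2 l^{2}$ ($U{\left(l \right)} = \left(l^{2} + l l\right) - 115 = \left(l^{2} + l^{2}\right) - 115 = 2 l^{2} - 115 = -115 + 2 l^{2}$)
$\frac{1}{U{\left(Y \right)} - 33547} = \frac{1}{\left(-115 + 2 \left(-16\right)^{2}\right) - 33547} = \frac{1}{\left(-115 + 2 \cdot 256\right) + \left(-48797 + 15250\right)} = \frac{1}{\left(-115 + 512\right) - 33547} = \frac{1}{397 - 33547} = \frac{1}{-33150} = - \frac{1}{33150}$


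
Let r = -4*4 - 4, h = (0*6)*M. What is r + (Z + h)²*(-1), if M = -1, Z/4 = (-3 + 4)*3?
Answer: -164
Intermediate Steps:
Z = 12 (Z = 4*((-3 + 4)*3) = 4*(1*3) = 4*3 = 12)
h = 0 (h = (0*6)*(-1) = 0*(-1) = 0)
r = -20 (r = -16 - 4 = -20)
r + (Z + h)²*(-1) = -20 + (12 + 0)²*(-1) = -20 + 12²*(-1) = -20 + 144*(-1) = -20 - 144 = -164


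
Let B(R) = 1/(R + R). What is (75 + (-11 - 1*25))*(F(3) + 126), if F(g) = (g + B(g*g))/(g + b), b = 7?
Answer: 59111/12 ≈ 4925.9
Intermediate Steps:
B(R) = 1/(2*R)
F(g) = (g + 1/(2*g**2))/(7 + g) (F(g) = (g + 1/(2*((g*g))))/(g + 7) = (g + 1/(2*(g**2)))/(7 + g) = (g + 1/(2*g**2))/(7 + g))
(75 + (-11 - 1*25))*(F(3) + 126) = (75 + (-11 - 1*25))*((1/2 + 3**3)/(3**2*(7 + 3)) + 126) = (75 + (-11 - 25))*((1/9)*(1/2 + 27)/10 + 126) = (75 - 36)*((1/9)*(1/10)*(55/2) + 126) = 39*(11/36 + 126) = 39*(4547/36) = 59111/12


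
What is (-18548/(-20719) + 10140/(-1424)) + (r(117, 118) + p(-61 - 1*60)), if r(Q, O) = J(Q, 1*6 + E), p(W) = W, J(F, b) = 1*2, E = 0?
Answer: -923659293/7375964 ≈ -125.23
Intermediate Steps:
J(F, b) = 2
r(Q, O) = 2
(-18548/(-20719) + 10140/(-1424)) + (r(117, 118) + p(-61 - 1*60)) = (-18548/(-20719) + 10140/(-1424)) + (2 + (-61 - 1*60)) = (-18548*(-1/20719) + 10140*(-1/1424)) + (2 + (-61 - 60)) = (18548/20719 - 2535/356) + (2 - 121) = -45919577/7375964 - 119 = -923659293/7375964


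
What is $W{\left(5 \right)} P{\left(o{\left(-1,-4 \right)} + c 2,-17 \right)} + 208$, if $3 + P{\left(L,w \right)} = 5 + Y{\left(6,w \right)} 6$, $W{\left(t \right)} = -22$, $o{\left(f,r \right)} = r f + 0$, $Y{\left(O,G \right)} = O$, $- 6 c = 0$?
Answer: $-628$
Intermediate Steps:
$c = 0$ ($c = \left(- \frac{1}{6}\right) 0 = 0$)
$o{\left(f,r \right)} = f r$ ($o{\left(f,r \right)} = f r + 0 = f r$)
$P{\left(L,w \right)} = 38$ ($P{\left(L,w \right)} = -3 + \left(5 + 6 \cdot 6\right) = -3 + \left(5 + 36\right) = -3 + 41 = 38$)
$W{\left(5 \right)} P{\left(o{\left(-1,-4 \right)} + c 2,-17 \right)} + 208 = \left(-22\right) 38 + 208 = -836 + 208 = -628$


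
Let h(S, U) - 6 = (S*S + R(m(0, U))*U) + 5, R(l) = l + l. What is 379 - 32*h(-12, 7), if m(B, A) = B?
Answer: -4581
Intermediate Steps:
R(l) = 2*l
h(S, U) = 11 + S² (h(S, U) = 6 + ((S*S + (2*0)*U) + 5) = 6 + ((S² + 0*U) + 5) = 6 + ((S² + 0) + 5) = 6 + (S² + 5) = 6 + (5 + S²) = 11 + S²)
379 - 32*h(-12, 7) = 379 - 32*(11 + (-12)²) = 379 - 32*(11 + 144) = 379 - 32*155 = 379 - 4960 = -4581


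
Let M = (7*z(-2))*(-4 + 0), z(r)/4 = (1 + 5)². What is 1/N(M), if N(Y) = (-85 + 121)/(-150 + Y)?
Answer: -697/6 ≈ -116.17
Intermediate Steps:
z(r) = 144 (z(r) = 4*(1 + 5)² = 4*6² = 4*36 = 144)
M = -4032 (M = (7*144)*(-4 + 0) = 1008*(-4) = -4032)
N(Y) = 36/(-150 + Y)
1/N(M) = 1/(36/(-150 - 4032)) = 1/(36/(-4182)) = 1/(36*(-1/4182)) = 1/(-6/697) = -697/6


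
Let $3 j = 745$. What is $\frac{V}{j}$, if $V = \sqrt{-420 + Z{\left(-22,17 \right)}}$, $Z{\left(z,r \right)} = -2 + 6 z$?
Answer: $\frac{3 i \sqrt{554}}{745} \approx 0.094781 i$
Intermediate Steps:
$j = \frac{745}{3}$ ($j = \frac{1}{3} \cdot 745 = \frac{745}{3} \approx 248.33$)
$V = i \sqrt{554}$ ($V = \sqrt{-420 + \left(-2 + 6 \left(-22\right)\right)} = \sqrt{-420 - 134} = \sqrt{-554} = i \sqrt{554} \approx 23.537 i$)
$\frac{V}{j} = \frac{i \sqrt{554}}{\frac{745}{3}} = i \sqrt{554} \cdot \frac{3}{745} = \frac{3 i \sqrt{554}}{745}$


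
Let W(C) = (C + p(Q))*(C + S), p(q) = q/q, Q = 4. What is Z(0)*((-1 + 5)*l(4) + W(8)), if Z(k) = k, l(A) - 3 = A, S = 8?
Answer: 0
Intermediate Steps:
p(q) = 1
l(A) = 3 + A
W(C) = (1 + C)*(8 + C) (W(C) = (C + 1)*(C + 8) = (1 + C)*(8 + C))
Z(0)*((-1 + 5)*l(4) + W(8)) = 0*((-1 + 5)*(3 + 4) + (8 + 8² + 9*8)) = 0*(4*7 + (8 + 64 + 72)) = 0*(28 + 144) = 0*172 = 0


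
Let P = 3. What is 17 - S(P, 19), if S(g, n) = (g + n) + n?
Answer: -24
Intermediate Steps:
S(g, n) = g + 2*n
17 - S(P, 19) = 17 - (3 + 2*19) = 17 - (3 + 38) = 17 - 1*41 = 17 - 41 = -24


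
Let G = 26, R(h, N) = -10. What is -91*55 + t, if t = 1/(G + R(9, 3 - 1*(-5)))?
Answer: -80079/16 ≈ -5004.9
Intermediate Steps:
t = 1/16 (t = 1/(26 - 10) = 1/16 ≈ 0.062500)
-91*55 + t = -91*55 + 1/16 = -5005 + 1/16 = -80079/16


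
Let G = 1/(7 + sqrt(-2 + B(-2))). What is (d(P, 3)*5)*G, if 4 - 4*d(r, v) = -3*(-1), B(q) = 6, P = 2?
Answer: 5/36 ≈ 0.13889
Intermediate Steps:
d(r, v) = 1/4 (d(r, v) = 1 - (-3)*(-1)/4 = 1 - 1/4*3 = 1 - 3/4 = 1/4)
G = 1/9 (G = 1/(7 + sqrt(-2 + 6)) = 1/(7 + sqrt(4)) = 1/(7 + 2) = 1/9 ≈ 0.11111)
(d(P, 3)*5)*G = ((1/4)*5)*(1/9) = (5/4)*(1/9) = 5/36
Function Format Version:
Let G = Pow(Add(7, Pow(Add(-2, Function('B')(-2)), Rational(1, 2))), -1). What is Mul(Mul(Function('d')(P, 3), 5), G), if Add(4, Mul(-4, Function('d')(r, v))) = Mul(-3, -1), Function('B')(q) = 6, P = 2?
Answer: Rational(5, 36) ≈ 0.13889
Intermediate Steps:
Function('d')(r, v) = Rational(1, 4) (Function('d')(r, v) = Add(1, Mul(Rational(-1, 4), Mul(-3, -1))) = Add(1, Mul(Rational(-1, 4), 3)) = Add(1, Rational(-3, 4)) = Rational(1, 4))
G = Rational(1, 9) (G = Pow(Add(7, Pow(Add(-2, 6), Rational(1, 2))), -1) = Pow(Add(7, Pow(4, Rational(1, 2))), -1) = Pow(Add(7, 2), -1) = Pow(9, -1) = Rational(1, 9) ≈ 0.11111)
Mul(Mul(Function('d')(P, 3), 5), G) = Mul(Mul(Rational(1, 4), 5), Rational(1, 9)) = Mul(Rational(5, 4), Rational(1, 9)) = Rational(5, 36)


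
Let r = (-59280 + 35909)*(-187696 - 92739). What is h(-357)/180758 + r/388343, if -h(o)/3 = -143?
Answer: 1184696483058977/70196103994 ≈ 16877.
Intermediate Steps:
r = 6554046385 (r = -23371*(-280435) = 6554046385)
h(o) = 429 (h(o) = -3*(-143) = 429)
h(-357)/180758 + r/388343 = 429/180758 + 6554046385/388343 = 1184696483058977/70196103994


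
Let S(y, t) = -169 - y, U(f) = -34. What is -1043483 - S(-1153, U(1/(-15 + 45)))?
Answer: -1044467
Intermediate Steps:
-1043483 - S(-1153, U(1/(-15 + 45))) = -1043483 - (-169 - 1*(-1153)) = -1043483 - (-169 + 1153) = -1043483 - 1*984 = -1043483 - 984 = -1044467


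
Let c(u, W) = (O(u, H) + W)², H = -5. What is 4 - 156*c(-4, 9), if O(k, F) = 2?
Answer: -18872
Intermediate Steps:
c(u, W) = (2 + W)²
4 - 156*c(-4, 9) = 4 - 156*(2 + 9)² = 4 - 156*11² = 4 - 156*121 = 4 - 18876 = -18872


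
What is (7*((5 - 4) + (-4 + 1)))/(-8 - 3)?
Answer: 14/11 ≈ 1.2727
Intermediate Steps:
(7*((5 - 4) + (-4 + 1)))/(-8 - 3) = (7*(1 - 3))/(-11) = (7*(-2))*(-1/11) = -14*(-1/11) = 14/11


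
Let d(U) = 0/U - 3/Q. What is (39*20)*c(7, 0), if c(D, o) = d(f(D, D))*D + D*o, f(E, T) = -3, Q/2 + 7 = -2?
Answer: 910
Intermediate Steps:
Q = -18 (Q = -14 + 2*(-2) = -14 - 4 = -18)
d(U) = ⅙ (d(U) = 0/U - 3/(-18) = 0 - 3*(-1/18) = 0 + ⅙ = ⅙)
c(D, o) = D/6 + D*o
(39*20)*c(7, 0) = (39*20)*(7*(⅙ + 0)) = 780*(7*(⅙)) = 780*(7/6) = 910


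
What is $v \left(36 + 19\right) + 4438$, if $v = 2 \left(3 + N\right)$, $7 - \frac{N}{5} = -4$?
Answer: $10818$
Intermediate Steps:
$N = 55$ ($N = 35 - -20 = 35 + 20 = 55$)
$v = 116$ ($v = 2 \left(3 + 55\right) = 2 \cdot 58 = 116$)
$v \left(36 + 19\right) + 4438 = 116 \left(36 + 19\right) + 4438 = 116 \cdot 55 + 4438 = 6380 + 4438 = 10818$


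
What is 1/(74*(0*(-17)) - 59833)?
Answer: -1/59833 ≈ -1.6713e-5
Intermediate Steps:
1/(74*(0*(-17)) - 59833) = 1/(74*0 - 59833) = 1/(0 - 59833) = 1/(-59833) = -1/59833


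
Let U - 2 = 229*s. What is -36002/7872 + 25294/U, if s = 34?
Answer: -1128739/851488 ≈ -1.3256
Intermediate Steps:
U = 7788 (U = 2 + 229*34 = 2 + 7786 = 7788)
-36002/7872 + 25294/U = -36002/7872 + 25294/7788 = -36002*1/7872 + 25294*(1/7788) = -18001/3936 + 12647/3894 = -1128739/851488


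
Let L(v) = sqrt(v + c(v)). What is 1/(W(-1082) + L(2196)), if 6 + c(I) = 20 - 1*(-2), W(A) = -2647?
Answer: -2647/7004397 - 2*sqrt(553)/7004397 ≈ -0.00038462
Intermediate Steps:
c(I) = 16 (c(I) = -6 + (20 - 1*(-2)) = -6 + (20 + 2) = -6 + 22 = 16)
L(v) = sqrt(16 + v) (L(v) = sqrt(v + 16) = sqrt(16 + v))
1/(W(-1082) + L(2196)) = 1/(-2647 + sqrt(16 + 2196)) = 1/(-2647 + sqrt(2212)) = 1/(-2647 + 2*sqrt(553))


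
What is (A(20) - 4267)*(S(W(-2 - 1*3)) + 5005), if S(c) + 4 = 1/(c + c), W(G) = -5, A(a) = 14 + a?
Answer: -211688097/10 ≈ -2.1169e+7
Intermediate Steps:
S(c) = -4 + 1/(2*c) (S(c) = -4 + 1/(c + c) = -4 + 1/(2*c))
(A(20) - 4267)*(S(W(-2 - 1*3)) + 5005) = ((14 + 20) - 4267)*((-4 + (1/2)/(-5)) + 5005) = (34 - 4267)*((-4 + (1/2)*(-1/5)) + 5005) = -4233*((-4 - 1/10) + 5005) = -4233*(-41/10 + 5005) = -4233*50009/10 = -211688097/10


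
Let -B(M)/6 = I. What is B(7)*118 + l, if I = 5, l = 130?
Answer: -3410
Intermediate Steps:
B(M) = -30 (B(M) = -6*5 = -30)
B(7)*118 + l = -30*118 + 130 = -3540 + 130 = -3410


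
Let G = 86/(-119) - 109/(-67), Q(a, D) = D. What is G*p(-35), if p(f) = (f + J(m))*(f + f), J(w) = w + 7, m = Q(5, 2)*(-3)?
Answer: 144180/67 ≈ 2151.9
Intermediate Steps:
m = -6 (m = 2*(-3) = -6)
J(w) = 7 + w
G = 7209/7973 (G = 86*(-1/119) - 109*(-1/67) = -86/119 + 109/67 = 7209/7973 ≈ 0.90418)
p(f) = 2*f*(1 + f) (p(f) = (f + (7 - 6))*(f + f) = (f + 1)*(2*f) = (1 + f)*(2*f) = 2*f*(1 + f))
G*p(-35) = 7209*(2*(-35)*(1 - 35))/7973 = 7209*(2*(-35)*(-34))/7973 = (7209/7973)*2380 = 144180/67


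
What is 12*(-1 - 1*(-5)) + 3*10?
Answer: 78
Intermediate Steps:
12*(-1 - 1*(-5)) + 3*10 = 12*(-1 + 5) + 30 = 12*4 + 30 = 48 + 30 = 78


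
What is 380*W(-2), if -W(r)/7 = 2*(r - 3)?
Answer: 26600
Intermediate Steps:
W(r) = 42 - 14*r (W(r) = -14*(r - 3) = -14*(-3 + r) = -7*(-6 + 2*r) = 42 - 14*r)
380*W(-2) = 380*(42 - 14*(-2)) = 380*(42 + 28) = 380*70 = 26600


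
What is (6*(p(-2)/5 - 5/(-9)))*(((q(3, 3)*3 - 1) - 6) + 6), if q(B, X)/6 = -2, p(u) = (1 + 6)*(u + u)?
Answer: 16798/15 ≈ 1119.9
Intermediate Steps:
p(u) = 14*u (p(u) = 7*(2*u) = 14*u)
q(B, X) = -12 (q(B, X) = 6*(-2) = -12)
(6*(p(-2)/5 - 5/(-9)))*(((q(3, 3)*3 - 1) - 6) + 6) = (6*((14*(-2))/5 - 5/(-9)))*(((-12*3 - 1) - 6) + 6) = (6*(-28*⅕ - 5*(-⅑)))*(((-36 - 1) - 6) + 6) = (6*(-28/5 + 5/9))*((-37 - 6) + 6) = (6*(-227/45))*(-43 + 6) = -454/15*(-37) = 16798/15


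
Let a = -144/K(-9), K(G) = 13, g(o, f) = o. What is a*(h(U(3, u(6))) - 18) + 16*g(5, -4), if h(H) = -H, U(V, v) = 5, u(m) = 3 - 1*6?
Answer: 4352/13 ≈ 334.77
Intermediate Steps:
u(m) = -3 (u(m) = 3 - 6 = -3)
a = -144/13 ≈ -11.077
a*(h(U(3, u(6))) - 18) + 16*g(5, -4) = -144*(-1*5 - 18)/13 + 16*5 = -144*(-5 - 18)/13 + 80 = -144/13*(-23) + 80 = 3312/13 + 80 = 4352/13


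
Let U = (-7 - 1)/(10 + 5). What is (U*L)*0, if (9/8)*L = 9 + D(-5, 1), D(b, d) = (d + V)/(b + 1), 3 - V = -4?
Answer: 0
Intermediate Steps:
V = 7 (V = 3 - 1*(-4) = 3 + 4 = 7)
U = -8/15 ≈ -0.53333
D(b, d) = (7 + d)/(1 + b) (D(b, d) = (d + 7)/(b + 1) = (7 + d)/(1 + b))
L = 56/9 (L = 8*(9 + (7 + 1)/(1 - 5))/9 = 8*(9 + 8/(-4))/9 = 8*(9 - 1/4*8)/9 = 8*(9 - 2)/9 = (8/9)*7 = 56/9 ≈ 6.2222)
(U*L)*0 = -8/15*56/9*0 = -448/135*0 = 0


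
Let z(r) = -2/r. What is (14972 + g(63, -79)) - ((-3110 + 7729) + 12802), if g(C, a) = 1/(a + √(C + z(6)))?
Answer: -45392452/18535 - 2*√141/18535 ≈ -2449.0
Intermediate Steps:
g(C, a) = 1/(a + √(-⅓ + C)) (g(C, a) = 1/(a + √(C - 2/6)) = 1/(a + √(C - 2*⅙)) = 1/(a + √(C - ⅓)) = 1/(a + √(-⅓ + C)))
(14972 + g(63, -79)) - ((-3110 + 7729) + 12802) = (14972 + 3/(3*(-79) + √3*√(-1 + 3*63))) - ((-3110 + 7729) + 12802) = (14972 + 3/(-237 + √3*√(-1 + 189))) - (4619 + 12802) = (14972 + 3/(-237 + √3*√188)) - 1*17421 = (14972 + 3/(-237 + √3*(2*√47))) - 17421 = (14972 + 3/(-237 + 2*√141)) - 17421 = -2449 + 3/(-237 + 2*√141)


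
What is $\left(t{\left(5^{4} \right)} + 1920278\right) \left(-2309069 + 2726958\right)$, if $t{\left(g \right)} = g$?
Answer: $802724233767$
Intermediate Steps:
$\left(t{\left(5^{4} \right)} + 1920278\right) \left(-2309069 + 2726958\right) = \left(5^{4} + 1920278\right) \left(-2309069 + 2726958\right) = \left(625 + 1920278\right) 417889 = 1920903 \cdot 417889 = 802724233767$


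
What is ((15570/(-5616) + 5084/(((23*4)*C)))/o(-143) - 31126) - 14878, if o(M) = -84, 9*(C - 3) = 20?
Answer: -1303334965295/28330848 ≈ -46004.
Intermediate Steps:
C = 47/9 (C = 3 + (1/9)*20 = 3 + 20/9 = 47/9 ≈ 5.2222)
((15570/(-5616) + 5084/(((23*4)*C)))/o(-143) - 31126) - 14878 = ((15570/(-5616) + 5084/(((23*4)*(47/9))))/(-84) - 31126) - 14878 = ((15570*(-1/5616) + 5084/((92*(47/9))))*(-1/84) - 31126) - 14878 = ((-865/312 + 5084/(4324/9))*(-1/84) - 31126) - 14878 = ((-865/312 + 5084*(9/4324))*(-1/84) - 31126) - 14878 = ((-865/312 + 11439/1081)*(-1/84) - 31126) - 14878 = ((2633903/337272)*(-1/84) - 31126) - 14878 = (-2633903/28330848 - 31126) - 14878 = -881828608751/28330848 - 14878 = -1303334965295/28330848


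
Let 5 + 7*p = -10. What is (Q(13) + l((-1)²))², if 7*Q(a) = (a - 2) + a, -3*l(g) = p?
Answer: 841/49 ≈ 17.163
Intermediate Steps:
p = -15/7 (p = -5/7 + (⅐)*(-10) = -5/7 - 10/7 = -15/7 ≈ -2.1429)
l(g) = 5/7 (l(g) = -⅓*(-15/7) = 5/7)
Q(a) = -2/7 + 2*a/7 (Q(a) = ((a - 2) + a)/7 = ((-2 + a) + a)/7 = (-2 + 2*a)/7 = -2/7 + 2*a/7)
(Q(13) + l((-1)²))² = ((-2/7 + (2/7)*13) + 5/7)² = ((-2/7 + 26/7) + 5/7)² = (24/7 + 5/7)² = (29/7)² = 841/49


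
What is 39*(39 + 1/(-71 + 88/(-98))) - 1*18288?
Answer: -4544004/271 ≈ -16768.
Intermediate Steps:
39*(39 + 1/(-71 + 88/(-98))) - 1*18288 = 39*(39 + 1/(-71 + 88*(-1/98))) - 18288 = 39*(39 + 1/(-71 - 44/49)) - 18288 = 39*(39 + 1/(-3523/49)) - 18288 = 39*(39 - 49/3523) - 18288 = 39*(137348/3523) - 18288 = 412044/271 - 18288 = -4544004/271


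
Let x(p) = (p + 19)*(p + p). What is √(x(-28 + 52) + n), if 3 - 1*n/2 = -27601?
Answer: 2*√14318 ≈ 239.32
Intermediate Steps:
n = 55208 (n = 6 - 2*(-27601) = 6 + 55202 = 55208)
x(p) = 2*p*(19 + p) (x(p) = (19 + p)*(2*p) = 2*p*(19 + p))
√(x(-28 + 52) + n) = √(2*(-28 + 52)*(19 + (-28 + 52)) + 55208) = √(2*24*(19 + 24) + 55208) = √(2*24*43 + 55208) = √(2064 + 55208) = √57272 = 2*√14318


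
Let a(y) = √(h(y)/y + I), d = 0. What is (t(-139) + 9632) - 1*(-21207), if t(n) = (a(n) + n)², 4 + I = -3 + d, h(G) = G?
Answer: 50154 - 278*I*√6 ≈ 50154.0 - 680.96*I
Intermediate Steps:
I = -7 (I = -4 + (-3 + 0) = -4 - 3 = -7)
a(y) = I*√6 (a(y) = √(y/y - 7) = √(1 - 7) = √(-6) = I*√6)
t(n) = (n + I*√6)² (t(n) = (I*√6 + n)² = (n + I*√6)²)
(t(-139) + 9632) - 1*(-21207) = ((-139 + I*√6)² + 9632) - 1*(-21207) = (9632 + (-139 + I*√6)²) + 21207 = 30839 + (-139 + I*√6)²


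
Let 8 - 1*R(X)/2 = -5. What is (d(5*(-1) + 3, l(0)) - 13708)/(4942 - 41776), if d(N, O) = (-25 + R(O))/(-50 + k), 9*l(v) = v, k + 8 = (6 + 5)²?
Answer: 863603/2320542 ≈ 0.37216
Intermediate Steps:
R(X) = 26 (R(X) = 16 - 2*(-5) = 16 + 10 = 26)
k = 113 (k = -8 + (6 + 5)² = -8 + 11² = -8 + 121 = 113)
l(v) = v/9
d(N, O) = 1/63 (d(N, O) = (-25 + 26)/(-50 + 113) = 1/63)
(d(5*(-1) + 3, l(0)) - 13708)/(4942 - 41776) = (1/63 - 13708)/(4942 - 41776) = -863603/63/(-36834) = -863603/63*(-1/36834) = 863603/2320542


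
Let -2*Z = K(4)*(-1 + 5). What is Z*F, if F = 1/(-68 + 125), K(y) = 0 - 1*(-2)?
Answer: -4/57 ≈ -0.070175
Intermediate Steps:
K(y) = 2 (K(y) = 0 + 2 = 2)
F = 1/57 ≈ 0.017544
Z = -4 (Z = -(-1 + 5) = -4 ≈ -4.0000)
Z*F = -4*1/57 = -4/57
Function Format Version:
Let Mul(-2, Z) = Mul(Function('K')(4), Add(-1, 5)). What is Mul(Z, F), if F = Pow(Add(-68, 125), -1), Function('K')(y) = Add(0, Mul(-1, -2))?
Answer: Rational(-4, 57) ≈ -0.070175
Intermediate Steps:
Function('K')(y) = 2 (Function('K')(y) = Add(0, 2) = 2)
F = Rational(1, 57) (F = Pow(57, -1) = Rational(1, 57) ≈ 0.017544)
Z = -4 (Z = Mul(Rational(-1, 2), Mul(2, Add(-1, 5))) = Mul(Rational(-1, 2), Mul(2, 4)) = Mul(Rational(-1, 2), 8) = -4)
Mul(Z, F) = Mul(-4, Rational(1, 57)) = Rational(-4, 57)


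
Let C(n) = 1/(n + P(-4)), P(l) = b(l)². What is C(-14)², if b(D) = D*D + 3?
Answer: 1/120409 ≈ 8.3050e-6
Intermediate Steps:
b(D) = 3 + D² (b(D) = D² + 3 = 3 + D²)
P(l) = (3 + l²)²
C(n) = 1/(361 + n) (C(n) = 1/(n + (3 + (-4)²)²) = 1/(n + (3 + 16)²) = 1/(n + 19²) = 1/(n + 361) = 1/(361 + n))
C(-14)² = (1/(361 - 14))² = (1/347)² = 1/120409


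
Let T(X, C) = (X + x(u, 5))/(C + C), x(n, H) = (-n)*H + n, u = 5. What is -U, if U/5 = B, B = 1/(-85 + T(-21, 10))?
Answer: 100/1741 ≈ 0.057438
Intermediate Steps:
x(n, H) = n - H*n (x(n, H) = -H*n + n = n - H*n)
T(X, C) = (-20 + X)/(2*C) (T(X, C) = (X + 5*(1 - 1*5))/(C + C) = (X + 5*(1 - 5))/((2*C)) = (X + 5*(-4))*(1/(2*C)) = (X - 20)*(1/(2*C)) = (-20 + X)*(1/(2*C)) = (-20 + X)/(2*C))
B = -20/1741 (B = 1/(-85 + (½)*(-20 - 21)/10) = 1/(-85 + (½)*(⅒)*(-41)) = 1/(-85 - 41/20) = 1/(-1741/20) = -20/1741 ≈ -0.011488)
U = -100/1741 (U = 5*(-20/1741) = -100/1741 ≈ -0.057438)
-U = -1*(-100/1741) = 100/1741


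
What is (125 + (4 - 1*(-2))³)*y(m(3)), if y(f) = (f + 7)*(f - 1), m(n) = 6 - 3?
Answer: 6820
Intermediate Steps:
m(n) = 3
y(f) = (-1 + f)*(7 + f) (y(f) = (7 + f)*(-1 + f) = (-1 + f)*(7 + f))
(125 + (4 - 1*(-2))³)*y(m(3)) = (125 + (4 - 1*(-2))³)*(-7 + 3² + 6*3) = (125 + (4 + 2)³)*(-7 + 9 + 18) = (125 + 6³)*20 = (125 + 216)*20 = 341*20 = 6820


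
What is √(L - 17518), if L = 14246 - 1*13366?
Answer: I*√16638 ≈ 128.99*I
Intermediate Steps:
L = 880 (L = 14246 - 13366 = 880)
√(L - 17518) = √(880 - 17518) = √(-16638) = I*√16638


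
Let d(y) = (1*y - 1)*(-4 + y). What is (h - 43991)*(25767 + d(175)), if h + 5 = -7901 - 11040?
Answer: -3494325177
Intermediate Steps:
d(y) = (-1 + y)*(-4 + y) (d(y) = (y - 1)*(-4 + y) = (-1 + y)*(-4 + y))
h = -18946 (h = -5 + (-7901 - 11040) = -5 - 18941 = -18946)
(h - 43991)*(25767 + d(175)) = (-18946 - 43991)*(25767 + (4 + 175² - 5*175)) = -62937*(25767 + (4 + 30625 - 875)) = -62937*(25767 + 29754) = -62937*55521 = -3494325177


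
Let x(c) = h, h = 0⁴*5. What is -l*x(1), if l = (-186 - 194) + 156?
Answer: 0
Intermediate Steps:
h = 0 (h = 0*5 = 0)
x(c) = 0
l = -224 (l = -380 + 156 = -224)
-l*x(1) = -(-224)*0 = -1*0 = 0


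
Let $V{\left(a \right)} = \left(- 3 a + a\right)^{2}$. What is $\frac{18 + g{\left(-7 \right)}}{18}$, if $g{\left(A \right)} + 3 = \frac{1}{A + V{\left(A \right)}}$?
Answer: $\frac{1418}{1701} \approx 0.83363$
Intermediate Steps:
$V{\left(a \right)} = 4 a^{2}$ ($V{\left(a \right)} = \left(- 2 a\right)^{2} = 4 a^{2}$)
$g{\left(A \right)} = -3 + \frac{1}{A + 4 A^{2}}$
$\frac{18 + g{\left(-7 \right)}}{18} = \frac{18 + \frac{1 - 12 \left(-7\right)^{2} - -21}{\left(-7\right) \left(1 + 4 \left(-7\right)\right)}}{18} = \left(18 - \frac{1 - 588 + 21}{7 \left(1 - 28\right)}\right) \frac{1}{18} = \left(18 - \frac{1 - 588 + 21}{7 \left(-27\right)}\right) \frac{1}{18} = \left(18 - \left(- \frac{1}{189}\right) \left(-566\right)\right) \frac{1}{18} = \left(18 - \frac{566}{189}\right) \frac{1}{18} = \frac{2836}{189} \cdot \frac{1}{18} = \frac{1418}{1701}$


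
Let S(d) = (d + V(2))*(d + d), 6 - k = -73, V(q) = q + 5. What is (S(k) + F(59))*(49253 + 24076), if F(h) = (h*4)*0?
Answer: 996394452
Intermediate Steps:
V(q) = 5 + q
k = 79 (k = 6 - 1*(-73) = 6 + 73 = 79)
S(d) = 2*d*(7 + d) (S(d) = (d + (5 + 2))*(d + d) = (d + 7)*(2*d) = (7 + d)*(2*d) = 2*d*(7 + d))
F(h) = 0 (F(h) = (4*h)*0 = 0)
(S(k) + F(59))*(49253 + 24076) = (2*79*(7 + 79) + 0)*(49253 + 24076) = (2*79*86 + 0)*73329 = (13588 + 0)*73329 = 13588*73329 = 996394452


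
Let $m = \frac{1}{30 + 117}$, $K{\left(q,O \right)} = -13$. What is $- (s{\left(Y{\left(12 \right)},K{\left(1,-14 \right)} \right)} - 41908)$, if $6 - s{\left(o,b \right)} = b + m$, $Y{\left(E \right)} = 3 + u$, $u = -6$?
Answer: $\frac{6157684}{147} \approx 41889.0$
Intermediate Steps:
$m = \frac{1}{147} \approx 0.0068027$
$Y{\left(E \right)} = -3$ ($Y{\left(E \right)} = 3 - 6 = -3$)
$s{\left(o,b \right)} = \frac{881}{147} - b$ ($s{\left(o,b \right)} = 6 - \left(b + \frac{1}{147}\right) = 6 - \left(\frac{1}{147} + b\right) = \frac{881}{147} - b$)
$- (s{\left(Y{\left(12 \right)},K{\left(1,-14 \right)} \right)} - 41908) = - (\left(\frac{881}{147} - -13\right) - 41908) = - (\left(\frac{881}{147} + 13\right) - 41908) = - (\frac{2792}{147} - 41908) = \left(-1\right) \left(- \frac{6157684}{147}\right) = \frac{6157684}{147}$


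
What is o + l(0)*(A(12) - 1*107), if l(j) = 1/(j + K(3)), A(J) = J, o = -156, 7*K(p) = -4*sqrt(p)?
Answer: -156 + 665*sqrt(3)/12 ≈ -60.016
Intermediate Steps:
K(p) = -4*sqrt(p)/7 (K(p) = (-4*sqrt(p))/7 = -4*sqrt(p)/7)
l(j) = 1/(j - 4*sqrt(3)/7)
o + l(0)*(A(12) - 1*107) = -156 + (7/(-4*sqrt(3) + 7*0))*(12 - 1*107) = -156 + (7/(-4*sqrt(3) + 0))*(12 - 107) = -156 + (7/((-4*sqrt(3))))*(-95) = -156 + (7*(-sqrt(3)/12))*(-95) = -156 - 7*sqrt(3)/12*(-95) = -156 + 665*sqrt(3)/12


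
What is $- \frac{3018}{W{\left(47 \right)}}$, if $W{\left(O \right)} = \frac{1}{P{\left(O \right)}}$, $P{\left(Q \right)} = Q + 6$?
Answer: $-159954$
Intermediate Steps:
$P{\left(Q \right)} = 6 + Q$
$W{\left(O \right)} = \frac{1}{6 + O}$
$- \frac{3018}{W{\left(47 \right)}} = - \frac{3018}{\frac{1}{6 + 47}} = - \frac{3018}{\frac{1}{53}} = - 3018 \frac{1}{\frac{1}{53}} = \left(-3018\right) 53 = -159954$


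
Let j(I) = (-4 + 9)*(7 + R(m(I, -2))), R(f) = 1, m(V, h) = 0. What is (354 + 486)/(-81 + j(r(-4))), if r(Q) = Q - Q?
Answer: -840/41 ≈ -20.488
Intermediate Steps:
r(Q) = 0
j(I) = 40 (j(I) = (-4 + 9)*(7 + 1) = 5*8 = 40)
(354 + 486)/(-81 + j(r(-4))) = (354 + 486)/(-81 + 40) = 840/(-41) = 840*(-1/41) = -840/41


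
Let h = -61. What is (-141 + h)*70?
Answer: -14140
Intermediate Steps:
(-141 + h)*70 = (-141 - 61)*70 = -202*70 = -14140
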